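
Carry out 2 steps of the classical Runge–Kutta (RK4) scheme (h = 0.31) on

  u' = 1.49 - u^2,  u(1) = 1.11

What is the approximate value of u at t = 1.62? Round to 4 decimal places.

1.1952

RK4: k1 = f(t_n, u_n); k2 = f(t_n + h/2, u_n + (h/2)·k1); k3 = f(t_n + h/2, u_n + (h/2)·k2); k4 = f(t_n + h, u_n + h·k3); u_{n+1} = u_n + (h/6)·(k1 + 2k2 + 2k3 + k4).
t=1.000000, u=1.110000:
  k1 = f(1.000000, 1.110000) = 0.257900
  k2 = f(1.155000, 1.149975) = 0.167559
  k3 = f(1.155000, 1.135972) = 0.199569
  k4 = f(1.310000, 1.171866) = 0.116729
  u ← 1.110000 + (0.31/6)·(k1 + 2k2 + 2k3 + k4) = 1.167292
t=1.310000, u=1.167292:
  k1 = f(1.310000, 1.167292) = 0.127429
  k2 = f(1.465000, 1.187044) = 0.080927
  k3 = f(1.465000, 1.179836) = 0.097987
  k4 = f(1.620000, 1.197668) = 0.055591
  u ← 1.167292 + (0.31/6)·(k1 + 2k2 + 2k3 + k4) = 1.195236
u(1.62) ≈ 1.1952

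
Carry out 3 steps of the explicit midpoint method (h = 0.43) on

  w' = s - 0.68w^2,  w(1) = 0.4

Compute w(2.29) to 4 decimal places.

1.5362

Midpoint: k1 = f(s_n, w_n); k2 = f(s_n + h/2, w_n + (h/2)·k1); w_{n+1} = w_n + h·k2.
s=1.000000, w=0.400000:
  k1 = f(1.000000, 0.400000) = 0.891200
  k2 = f(1.215000, 0.591608) = 0.977000
  w ← 0.400000 + 0.43·0.977000 = 0.820110
s=1.430000, w=0.820110:
  k1 = f(1.430000, 0.820110) = 0.972645
  k2 = f(1.645000, 1.029229) = 0.924668
  w ← 0.820110 + 0.43·0.924668 = 1.217717
s=1.860000, w=1.217717:
  k1 = f(1.860000, 1.217717) = 0.851672
  k2 = f(2.075000, 1.400827) = 0.740625
  w ← 1.217717 + 0.43·0.740625 = 1.536186
w(2.29) ≈ 1.5362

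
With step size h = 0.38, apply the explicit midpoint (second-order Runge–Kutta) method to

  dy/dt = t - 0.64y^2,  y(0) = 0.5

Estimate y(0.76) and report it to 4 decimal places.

Midpoint: k1 = f(t_n, y_n); k2 = f(t_n + h/2, y_n + (h/2)·k1); y_{n+1} = y_n + h·k2.
t=0.000000, y=0.500000:
  k1 = f(0.000000, 0.500000) = -0.160000
  k2 = f(0.190000, 0.469600) = 0.048865
  y ← 0.500000 + 0.38·0.048865 = 0.518569
t=0.380000, y=0.518569:
  k1 = f(0.380000, 0.518569) = 0.207895
  k2 = f(0.570000, 0.558069) = 0.370678
  y ← 0.518569 + 0.38·0.370678 = 0.659426
y(0.76) ≈ 0.6594

0.6594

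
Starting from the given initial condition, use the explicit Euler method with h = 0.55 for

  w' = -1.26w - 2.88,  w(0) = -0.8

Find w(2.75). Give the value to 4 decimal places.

-2.2817

Euler: w_{n+1} = w_n + h·f(t_n, w_n).
t=0.000000, w=-0.800000: f=-1.872000 → w ← -0.800000 + 0.55·(-1.872000) = -1.829600
t=0.550000, w=-1.829600: f=-0.574704 → w ← -1.829600 + 0.55·(-0.574704) = -2.145687
t=1.100000, w=-2.145687: f=-0.176434 → w ← -2.145687 + 0.55·(-0.176434) = -2.242726
t=1.650000, w=-2.242726: f=-0.054165 → w ← -2.242726 + 0.55·(-0.054165) = -2.272517
t=2.200000, w=-2.272517: f=-0.016629 → w ← -2.272517 + 0.55·(-0.016629) = -2.281663
w(2.75) ≈ -2.2817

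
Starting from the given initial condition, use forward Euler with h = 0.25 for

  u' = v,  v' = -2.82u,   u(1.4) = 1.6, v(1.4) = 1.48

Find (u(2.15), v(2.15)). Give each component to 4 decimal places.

1.7988, -2.4877

Euler on (u,v): u_{n+1} = u_n + h·u', v_{n+1} = v_n + h·v'.
1.400000: (1.600000, 1.480000); f=(1.480000, -4.512000) → (1.970000, 0.352000)
1.650000: (1.970000, 0.352000); f=(0.352000, -5.555400) → (2.058000, -1.036850)
1.900000: (2.058000, -1.036850); f=(-1.036850, -5.803560) → (1.798788, -2.487740)
(u(2.15), v(2.15)) ≈ (1.7988, -2.4877)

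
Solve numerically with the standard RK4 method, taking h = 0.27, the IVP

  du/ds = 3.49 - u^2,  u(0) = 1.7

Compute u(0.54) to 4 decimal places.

RK4: k1 = f(s_n, u_n); k2 = f(s_n + h/2, u_n + (h/2)·k1); k3 = f(s_n + h/2, u_n + (h/2)·k2); k4 = f(s_n + h, u_n + h·k3); u_{n+1} = u_n + (h/6)·(k1 + 2k2 + 2k3 + k4).
s=0.000000, u=1.700000:
  k1 = f(0.000000, 1.700000) = 0.600000
  k2 = f(0.135000, 1.781000) = 0.318039
  k3 = f(0.135000, 1.742935) = 0.452177
  k4 = f(0.270000, 1.822088) = 0.169996
  u ← 1.700000 + (0.27/6)·(k1 + 2k2 + 2k3 + k4) = 1.803969
s=0.270000, u=1.803969:
  k1 = f(0.270000, 1.803969) = 0.235695
  k2 = f(0.405000, 1.835788) = 0.119882
  k3 = f(0.405000, 1.820153) = 0.177042
  k4 = f(0.540000, 1.851771) = 0.060946
  u ← 1.803969 + (0.27/6)·(k1 + 2k2 + 2k3 + k4) = 1.844041
u(0.54) ≈ 1.8440

1.8440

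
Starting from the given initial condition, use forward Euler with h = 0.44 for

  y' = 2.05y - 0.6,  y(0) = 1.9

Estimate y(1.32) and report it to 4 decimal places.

11.3521

Euler: y_{n+1} = y_n + h·f(t_n, y_n).
t=0.000000, y=1.900000: f=3.295000 → y ← 1.900000 + 0.44·3.295000 = 3.349800
t=0.440000, y=3.349800: f=6.267090 → y ← 3.349800 + 0.44·6.267090 = 6.107320
t=0.880000, y=6.107320: f=11.920005 → y ← 6.107320 + 0.44·11.920005 = 11.352122
y(1.32) ≈ 11.3521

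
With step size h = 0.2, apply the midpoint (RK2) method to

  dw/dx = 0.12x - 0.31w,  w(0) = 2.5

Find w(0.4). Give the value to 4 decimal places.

2.2179

Midpoint: k1 = f(x_n, w_n); k2 = f(x_n + h/2, w_n + (h/2)·k1); w_{n+1} = w_n + h·k2.
x=0.000000, w=2.500000:
  k1 = f(0.000000, 2.500000) = -0.775000
  k2 = f(0.100000, 2.422500) = -0.738975
  w ← 2.500000 + 0.2·(-0.738975) = 2.352205
x=0.200000, w=2.352205:
  k1 = f(0.200000, 2.352205) = -0.705184
  k2 = f(0.300000, 2.281687) = -0.671323
  w ← 2.352205 + 0.2·(-0.671323) = 2.217940
w(0.4) ≈ 2.2179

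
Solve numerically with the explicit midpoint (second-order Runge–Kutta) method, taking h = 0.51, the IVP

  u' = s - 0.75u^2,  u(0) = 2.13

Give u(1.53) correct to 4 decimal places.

Midpoint: k1 = f(s_n, u_n); k2 = f(s_n + h/2, u_n + (h/2)·k1); u_{n+1} = u_n + h·k2.
s=0.000000, u=2.130000:
  k1 = f(0.000000, 2.130000) = -3.402675
  k2 = f(0.255000, 1.262318) = -0.940085
  u ← 2.130000 + 0.51·(-0.940085) = 1.650557
s=0.510000, u=1.650557:
  k1 = f(0.510000, 1.650557) = -1.533253
  k2 = f(0.765000, 1.259577) = -0.424901
  u ← 1.650557 + 0.51·(-0.424901) = 1.433857
s=1.020000, u=1.433857:
  k1 = f(1.020000, 1.433857) = -0.521960
  k2 = f(1.275000, 1.300757) = 0.006023
  u ← 1.433857 + 0.51·0.006023 = 1.436929
u(1.53) ≈ 1.4369

1.4369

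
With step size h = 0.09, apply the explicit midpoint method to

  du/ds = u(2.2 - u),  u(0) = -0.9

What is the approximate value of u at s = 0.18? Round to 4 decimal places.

-1.6427

Midpoint: k1 = f(s_n, u_n); k2 = f(s_n + h/2, u_n + (h/2)·k1); u_{n+1} = u_n + h·k2.
s=0.000000, u=-0.900000:
  k1 = f(0.000000, -0.900000) = -2.790000
  k2 = f(0.045000, -1.025550) = -3.307963
  u ← -0.900000 + 0.09·(-3.307963) = -1.197717
s=0.090000, u=-1.197717:
  k1 = f(0.090000, -1.197717) = -4.069502
  k2 = f(0.135000, -1.380844) = -4.944588
  u ← -1.197717 + 0.09·(-4.944588) = -1.642730
u(0.18) ≈ -1.6427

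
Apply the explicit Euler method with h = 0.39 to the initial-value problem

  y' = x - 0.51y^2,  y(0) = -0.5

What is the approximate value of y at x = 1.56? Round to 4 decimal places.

Euler: y_{n+1} = y_n + h·f(x_n, y_n).
x=0.000000, y=-0.500000: f=-0.127500 → y ← -0.500000 + 0.39·(-0.127500) = -0.549725
x=0.390000, y=-0.549725: f=0.235879 → y ← -0.549725 + 0.39·0.235879 = -0.457732
x=0.780000, y=-0.457732: f=0.673145 → y ← -0.457732 + 0.39·0.673145 = -0.195205
x=1.170000, y=-0.195205: f=1.150566 → y ← -0.195205 + 0.39·1.150566 = 0.253516
y(1.56) ≈ 0.2535

0.2535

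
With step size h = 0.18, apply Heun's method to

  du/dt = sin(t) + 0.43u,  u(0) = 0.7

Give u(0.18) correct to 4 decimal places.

Heun: k1 = f(t_n, u_n); k2 = f(t_n + h, u_n + h·k1); u_{n+1} = u_n + (h/2)·(k1 + k2).
t=0.000000, u=0.700000:
  k1 = f(0.000000, 0.700000) = 0.301000
  k2 = f(0.180000, 0.754180) = 0.503327
  u ← 0.700000 + (0.18/2)·(0.301000 + 0.503327) = 0.772389
u(0.18) ≈ 0.7724

0.7724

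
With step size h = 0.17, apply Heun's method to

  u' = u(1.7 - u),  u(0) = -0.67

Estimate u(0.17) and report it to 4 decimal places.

-1.0159

Heun: k1 = f(t_n, u_n); k2 = f(t_n + h, u_n + h·k1); u_{n+1} = u_n + (h/2)·(k1 + k2).
t=0.000000, u=-0.670000:
  k1 = f(0.000000, -0.670000) = -1.587900
  k2 = f(0.170000, -0.939943) = -2.481396
  u ← -0.670000 + (0.17/2)·(-1.587900 + (-2.481396)) = -1.015890
u(0.17) ≈ -1.0159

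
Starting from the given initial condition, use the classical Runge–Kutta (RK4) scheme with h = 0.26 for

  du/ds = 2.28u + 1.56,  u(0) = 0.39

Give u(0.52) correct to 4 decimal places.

RK4: k1 = f(s_n, u_n); k2 = f(s_n + h/2, u_n + (h/2)·k1); k3 = f(s_n + h/2, u_n + (h/2)·k2); k4 = f(s_n + h, u_n + h·k3); u_{n+1} = u_n + (h/6)·(k1 + 2k2 + 2k3 + k4).
s=0.000000, u=0.390000:
  k1 = f(0.000000, 0.390000) = 2.449200
  k2 = f(0.130000, 0.708396) = 3.175143
  k3 = f(0.130000, 0.802769) = 3.390312
  k4 = f(0.260000, 1.271481) = 4.458977
  u ← 0.390000 + (0.26/6)·(k1 + 2k2 + 2k3 + k4) = 1.258360
s=0.260000, u=1.258360:
  k1 = f(0.260000, 1.258360) = 4.429062
  k2 = f(0.390000, 1.834139) = 5.741836
  k3 = f(0.390000, 2.004799) = 6.130942
  k4 = f(0.520000, 2.852405) = 8.063484
  u ← 1.258360 + (0.26/6)·(k1 + 2k2 + 2k3 + k4) = 2.828678
u(0.52) ≈ 2.8287

2.8287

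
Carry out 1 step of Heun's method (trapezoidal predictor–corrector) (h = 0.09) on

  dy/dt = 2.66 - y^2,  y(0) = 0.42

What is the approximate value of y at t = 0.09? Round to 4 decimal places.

Heun: k1 = f(t_n, y_n); k2 = f(t_n + h, y_n + h·k1); y_{n+1} = y_n + (h/2)·(k1 + k2).
t=0.000000, y=0.420000:
  k1 = f(0.000000, 0.420000) = 2.483600
  k2 = f(0.090000, 0.643524) = 2.245877
  y ← 0.420000 + (0.09/2)·(2.483600 + 2.245877) = 0.632826
y(0.09) ≈ 0.6328

0.6328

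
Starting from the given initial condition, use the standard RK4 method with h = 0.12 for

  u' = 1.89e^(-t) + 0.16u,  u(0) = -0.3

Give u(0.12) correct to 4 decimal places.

RK4: k1 = f(t_n, u_n); k2 = f(t_n + h/2, u_n + (h/2)·k1); k3 = f(t_n + h/2, u_n + (h/2)·k2); k4 = f(t_n + h, u_n + h·k3); u_{n+1} = u_n + (h/6)·(k1 + 2k2 + 2k3 + k4).
t=0.000000, u=-0.300000:
  k1 = f(0.000000, -0.300000) = 1.842000
  k2 = f(0.060000, -0.189480) = 1.749618
  k3 = f(0.060000, -0.195023) = 1.748731
  k4 = f(0.120000, -0.090152) = 1.661855
  u ← -0.300000 + (0.12/6)·(k1 + 2k2 + 2k3 + k4) = -0.089989
u(0.12) ≈ -0.0900

-0.0900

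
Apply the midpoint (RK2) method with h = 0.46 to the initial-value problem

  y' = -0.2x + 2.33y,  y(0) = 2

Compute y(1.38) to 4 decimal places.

Midpoint: k1 = f(x_n, y_n); k2 = f(x_n + h/2, y_n + (h/2)·k1); y_{n+1} = y_n + h·k2.
x=0.000000, y=2.000000:
  k1 = f(0.000000, 2.000000) = 4.660000
  k2 = f(0.230000, 3.071800) = 7.111294
  y ← 2.000000 + 0.46·7.111294 = 5.271195
x=0.460000, y=5.271195:
  k1 = f(0.460000, 5.271195) = 12.189885
  k2 = f(0.690000, 8.074869) = 18.676444
  y ← 5.271195 + 0.46·18.676444 = 13.862360
x=0.920000, y=13.862360:
  k1 = f(0.920000, 13.862360) = 32.115298
  k2 = f(1.150000, 21.248878) = 49.279886
  y ← 13.862360 + 0.46·49.279886 = 36.531107
y(1.38) ≈ 36.5311

36.5311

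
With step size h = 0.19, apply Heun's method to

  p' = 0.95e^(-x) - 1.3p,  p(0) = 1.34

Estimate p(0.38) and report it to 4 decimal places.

1.0522

Heun: k1 = f(x_n, p_n); k2 = f(x_n + h, p_n + h·k1); p_{n+1} = p_n + (h/2)·(k1 + k2).
x=0.000000, p=1.340000:
  k1 = f(0.000000, 1.340000) = -0.792000
  k2 = f(0.190000, 1.189520) = -0.760765
  p ← 1.340000 + (0.19/2)·(-0.792000 + (-0.760765)) = 1.192487
x=0.190000, p=1.192487:
  k1 = f(0.190000, 1.192487) = -0.764622
  k2 = f(0.380000, 1.047209) = -0.711703
  p ← 1.192487 + (0.19/2)·(-0.764622 + (-0.711703)) = 1.052236
p(0.38) ≈ 1.0522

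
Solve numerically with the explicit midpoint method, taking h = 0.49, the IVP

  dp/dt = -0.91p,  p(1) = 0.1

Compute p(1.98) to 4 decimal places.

0.0427

Midpoint: k1 = f(t_n, p_n); k2 = f(t_n + h/2, p_n + (h/2)·k1); p_{n+1} = p_n + h·k2.
t=1.000000, p=0.100000:
  k1 = f(1.000000, 0.100000) = -0.091000
  k2 = f(1.245000, 0.077705) = -0.070712
  p ← 0.100000 + 0.49·(-0.070712) = 0.065351
t=1.490000, p=0.065351:
  k1 = f(1.490000, 0.065351) = -0.059470
  k2 = f(1.735000, 0.050781) = -0.046211
  p ← 0.065351 + 0.49·(-0.046211) = 0.042708
p(1.98) ≈ 0.0427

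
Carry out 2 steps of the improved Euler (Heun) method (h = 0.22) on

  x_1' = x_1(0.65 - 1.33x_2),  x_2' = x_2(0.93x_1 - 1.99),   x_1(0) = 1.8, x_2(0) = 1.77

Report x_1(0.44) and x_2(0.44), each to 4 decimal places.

Heun on (x_1,x_2): k1 = f(t_n, state_n); k2 = f(t_n + h, state_n + h·k1); state_{n+1} = state_n + (h/2)·(k1 + k2).
0.000000: (1.800000, 1.770000)
  k1 = (-3.067380, -0.559320)
  predictor → (1.125176, 1.646950)
  k2 = (-1.733270, -1.554038)
  → (1.271928, 1.537531)
0.220000: (1.271928, 1.537531)
  k1 = (-1.774233, -1.240951)
  predictor → (0.881597, 1.264521)
  k2 = (-0.909644, -1.479635)
  → (0.976702, 1.238266)
(x_1(0.44), x_2(0.44)) ≈ (0.9767, 1.2383)

0.9767, 1.2383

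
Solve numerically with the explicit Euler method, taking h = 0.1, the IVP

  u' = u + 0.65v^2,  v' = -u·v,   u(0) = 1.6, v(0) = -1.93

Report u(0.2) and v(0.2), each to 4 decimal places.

2.3732, -1.2966

Euler on (u,v): u_{n+1} = u_n + h·u', v_{n+1} = v_n + h·v'.
0.000000: (1.600000, -1.930000); f=(4.021185, 3.088000) → (2.002118, -1.621200)
0.100000: (2.002118, -1.621200); f=(3.710507, 3.245835) → (2.373169, -1.296617)
(u(0.2), v(0.2)) ≈ (2.3732, -1.2966)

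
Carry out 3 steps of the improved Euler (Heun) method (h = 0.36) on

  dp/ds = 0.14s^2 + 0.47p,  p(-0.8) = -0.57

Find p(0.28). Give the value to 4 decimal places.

-0.9026

Heun: k1 = f(s_n, p_n); k2 = f(s_n + h, p_n + h·k1); p_{n+1} = p_n + (h/2)·(k1 + k2).
s=-0.800000, p=-0.570000:
  k1 = f(-0.800000, -0.570000) = -0.178300
  k2 = f(-0.440000, -0.634188) = -0.270964
  p ← -0.570000 + (0.36/2)·(-0.178300 + (-0.270964)) = -0.650868
s=-0.440000, p=-0.650868:
  k1 = f(-0.440000, -0.650868) = -0.278804
  k2 = f(-0.080000, -0.751237) = -0.352185
  p ← -0.650868 + (0.36/2)·(-0.278804 + (-0.352185)) = -0.764446
s=-0.080000, p=-0.764446:
  k1 = f(-0.080000, -0.764446) = -0.358393
  k2 = f(0.280000, -0.893467) = -0.408954
  p ← -0.764446 + (0.36/2)·(-0.358393 + (-0.408954)) = -0.902568
p(0.28) ≈ -0.9026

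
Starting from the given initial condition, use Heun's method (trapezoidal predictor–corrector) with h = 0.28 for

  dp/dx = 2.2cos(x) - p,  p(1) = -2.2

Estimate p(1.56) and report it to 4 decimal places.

Heun: k1 = f(x_n, p_n); k2 = f(x_n + h, p_n + h·k1); p_{n+1} = p_n + (h/2)·(k1 + k2).
x=1.000000, p=-2.200000:
  k1 = f(1.000000, -2.200000) = 3.388665
  k2 = f(1.280000, -1.251174) = 1.881947
  p ← -2.200000 + (0.28/2)·(3.388665 + 1.881947) = -1.462114
x=1.280000, p=-1.462114:
  k1 = f(1.280000, -1.462114) = 2.092888
  k2 = f(1.560000, -0.876106) = 0.899857
  p ← -1.462114 + (0.28/2)·(2.092888 + 0.899857) = -1.043130
p(1.56) ≈ -1.0431

-1.0431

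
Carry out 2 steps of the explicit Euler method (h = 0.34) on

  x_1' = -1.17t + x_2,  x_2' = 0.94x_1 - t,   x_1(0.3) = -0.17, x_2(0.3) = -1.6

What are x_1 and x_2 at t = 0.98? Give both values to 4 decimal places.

Euler on (x_1,x_2): x_1_{n+1} = x_1_n + h·x_1', x_2_{n+1} = x_2_n + h·x_2'.
0.300000: (-0.170000, -1.600000); f=(-1.951000, -0.459800) → (-0.833340, -1.756332)
0.640000: (-0.833340, -1.756332); f=(-2.505132, -1.423340) → (-1.685085, -2.240267)
(x_1(0.98), x_2(0.98)) ≈ (-1.6851, -2.2403)

-1.6851, -2.2403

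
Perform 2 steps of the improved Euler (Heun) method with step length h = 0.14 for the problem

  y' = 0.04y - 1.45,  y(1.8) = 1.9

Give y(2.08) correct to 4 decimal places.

1.5131

Heun: k1 = f(t_n, y_n); k2 = f(t_n + h, y_n + h·k1); y_{n+1} = y_n + (h/2)·(k1 + k2).
t=1.800000, y=1.900000:
  k1 = f(1.800000, 1.900000) = -1.374000
  k2 = f(1.940000, 1.707640) = -1.381694
  y ← 1.900000 + (0.14/2)·(-1.374000 + (-1.381694)) = 1.707101
t=1.940000, y=1.707101:
  k1 = f(1.940000, 1.707101) = -1.381716
  k2 = f(2.080000, 1.513661) = -1.389454
  y ← 1.707101 + (0.14/2)·(-1.381716 + (-1.389454)) = 1.513120
y(2.08) ≈ 1.5131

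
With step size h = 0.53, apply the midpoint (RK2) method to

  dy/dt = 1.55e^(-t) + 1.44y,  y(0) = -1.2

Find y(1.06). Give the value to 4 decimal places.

Midpoint: k1 = f(t_n, y_n); k2 = f(t_n + h/2, y_n + (h/2)·k1); y_{n+1} = y_n + h·k2.
t=0.000000, y=-1.200000:
  k1 = f(0.000000, -1.200000) = -0.178000
  k2 = f(0.265000, -1.247170) = -0.606756
  y ← -1.200000 + 0.53·(-0.606756) = -1.521580
t=0.530000, y=-1.521580:
  k1 = f(0.530000, -1.521580) = -1.278738
  k2 = f(0.795000, -1.860446) = -1.979091
  y ← -1.521580 + 0.53·(-1.979091) = -2.570499
y(1.06) ≈ -2.5705

-2.5705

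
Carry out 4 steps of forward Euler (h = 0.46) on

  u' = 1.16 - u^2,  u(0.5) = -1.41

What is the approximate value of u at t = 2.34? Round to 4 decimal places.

Euler: u_{n+1} = u_n + h·f(t_n, u_n).
t=0.500000, u=-1.410000: f=-0.828100 → u ← -1.410000 + 0.46·(-0.828100) = -1.790926
t=0.960000, u=-1.790926: f=-2.047416 → u ← -1.790926 + 0.46·(-2.047416) = -2.732737
t=1.420000, u=-2.732737: f=-6.307853 → u ← -2.732737 + 0.46·(-6.307853) = -5.634350
t=1.880000, u=-5.634350: f=-30.585898 → u ← -5.634350 + 0.46·(-30.585898) = -19.703863
u(2.34) ≈ -19.7039

-19.7039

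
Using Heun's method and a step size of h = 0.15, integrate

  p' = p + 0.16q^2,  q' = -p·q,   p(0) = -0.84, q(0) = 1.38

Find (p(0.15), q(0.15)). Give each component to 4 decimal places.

-0.9202, 1.5742

Heun on (p,q): k1 = f(s_n, state_n); k2 = f(s_n + h, state_n + h·k1); state_{n+1} = state_n + (h/2)·(k1 + k2).
0.000000: (-0.840000, 1.380000)
  k1 = (-0.535296, 1.159200)
  predictor → (-0.920294, 1.553880)
  k2 = (-0.533968, 1.430027)
  → (-0.920195, 1.574192)
(p(0.15), q(0.15)) ≈ (-0.9202, 1.5742)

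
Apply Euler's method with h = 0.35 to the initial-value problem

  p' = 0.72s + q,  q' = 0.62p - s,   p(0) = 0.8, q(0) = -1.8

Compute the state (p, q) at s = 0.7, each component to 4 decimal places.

Euler on (p,q): p_{n+1} = p_n + h·p', q_{n+1} = q_n + h·q'.
0.000000: (0.800000, -1.800000); f=(-1.800000, 0.496000) → (0.170000, -1.626400)
0.350000: (0.170000, -1.626400); f=(-1.374400, -0.244600) → (-0.311040, -1.712010)
(p(0.7), q(0.7)) ≈ (-0.3110, -1.7120)

-0.3110, -1.7120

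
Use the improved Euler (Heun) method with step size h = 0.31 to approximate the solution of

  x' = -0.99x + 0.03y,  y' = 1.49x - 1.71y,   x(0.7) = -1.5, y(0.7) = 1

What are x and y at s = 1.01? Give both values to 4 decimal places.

-1.1081, 0.2097

Heun on (x,y): k1 = f(s_n, state_n); k2 = f(s_n + h, state_n + h·k1); state_{n+1} = state_n + (h/2)·(k1 + k2).
0.700000: (-1.500000, 1.000000)
  k1 = (1.515000, -3.945000)
  predictor → (-1.030350, -0.222950)
  k2 = (1.013358, -1.153977)
  → (-1.108105, 0.209659)
(x(1.01), y(1.01)) ≈ (-1.1081, 0.2097)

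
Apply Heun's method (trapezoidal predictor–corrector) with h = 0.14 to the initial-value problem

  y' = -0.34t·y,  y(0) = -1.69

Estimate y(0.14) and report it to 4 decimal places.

-1.6844

Heun: k1 = f(t_n, y_n); k2 = f(t_n + h, y_n + h·k1); y_{n+1} = y_n + (h/2)·(k1 + k2).
t=0.000000, y=-1.690000:
  k1 = f(0.000000, -1.690000) = 0.000000
  k2 = f(0.140000, -1.690000) = 0.080444
  y ← -1.690000 + (0.14/2)·(0.000000 + 0.080444) = -1.684369
y(0.14) ≈ -1.6844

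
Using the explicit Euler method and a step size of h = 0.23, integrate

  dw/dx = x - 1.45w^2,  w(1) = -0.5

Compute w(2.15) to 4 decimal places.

Euler: w_{n+1} = w_n + h·f(x_n, w_n).
x=1.000000, w=-0.500000: f=0.637500 → w ← -0.500000 + 0.23·0.637500 = -0.353375
x=1.230000, w=-0.353375: f=1.048933 → w ← -0.353375 + 0.23·1.048933 = -0.112120
x=1.460000, w=-0.112120: f=1.441772 → w ← -0.112120 + 0.23·1.441772 = 0.219487
x=1.690000, w=0.219487: f=1.620147 → w ← 0.219487 + 0.23·1.620147 = 0.592121
x=1.920000, w=0.592121: f=1.411620 → w ← 0.592121 + 0.23·1.411620 = 0.916793
w(2.15) ≈ 0.9168

0.9168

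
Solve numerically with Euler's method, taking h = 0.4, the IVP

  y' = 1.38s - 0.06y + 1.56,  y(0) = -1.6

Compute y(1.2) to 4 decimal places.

0.9970

Euler: y_{n+1} = y_n + h·f(s_n, y_n).
s=0.000000, y=-1.600000: f=1.656000 → y ← -1.600000 + 0.4·1.656000 = -0.937600
s=0.400000, y=-0.937600: f=2.168256 → y ← -0.937600 + 0.4·2.168256 = -0.070298
s=0.800000, y=-0.070298: f=2.668218 → y ← -0.070298 + 0.4·2.668218 = 0.996990
y(1.2) ≈ 0.9970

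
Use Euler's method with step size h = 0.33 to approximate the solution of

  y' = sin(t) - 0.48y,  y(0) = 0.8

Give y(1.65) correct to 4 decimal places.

1.0967

Euler: y_{n+1} = y_n + h·f(t_n, y_n).
t=0.000000, y=0.800000: f=-0.384000 → y ← 0.800000 + 0.33·(-0.384000) = 0.673280
t=0.330000, y=0.673280: f=0.000869 → y ← 0.673280 + 0.33·0.000869 = 0.673567
t=0.660000, y=0.673567: f=0.289805 → y ← 0.673567 + 0.33·0.289805 = 0.769202
t=0.990000, y=0.769202: f=0.466809 → y ← 0.769202 + 0.33·0.466809 = 0.923249
t=1.320000, y=0.923249: f=0.525555 → y ← 0.923249 + 0.33·0.525555 = 1.096682
y(1.65) ≈ 1.0967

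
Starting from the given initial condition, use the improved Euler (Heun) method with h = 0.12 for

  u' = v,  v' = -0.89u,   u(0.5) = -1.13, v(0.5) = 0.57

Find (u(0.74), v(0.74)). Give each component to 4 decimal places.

-0.9652, 0.7952

Heun on (u,v): k1 = f(t_n, state_n); k2 = f(t_n + h, state_n + h·k1); state_{n+1} = state_n + (h/2)·(k1 + k2).
0.500000: (-1.130000, 0.570000)
  k1 = (0.570000, 1.005700)
  predictor → (-1.061600, 0.690684)
  k2 = (0.690684, 0.944824)
  → (-1.054359, 0.687031)
0.620000: (-1.054359, 0.687031)
  k1 = (0.687031, 0.938379)
  predictor → (-0.971915, 0.799637)
  k2 = (0.799637, 0.865005)
  → (-0.965159, 0.795234)
(u(0.74), v(0.74)) ≈ (-0.9652, 0.7952)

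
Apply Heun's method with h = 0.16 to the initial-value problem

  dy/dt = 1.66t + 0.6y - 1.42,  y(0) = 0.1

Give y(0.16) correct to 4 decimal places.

Heun: k1 = f(t_n, y_n); k2 = f(t_n + h, y_n + h·k1); y_{n+1} = y_n + (h/2)·(k1 + k2).
t=0.000000, y=0.100000:
  k1 = f(0.000000, 0.100000) = -1.360000
  k2 = f(0.160000, -0.117600) = -1.224960
  y ← 0.100000 + (0.16/2)·(-1.360000 + (-1.224960)) = -0.106797
y(0.16) ≈ -0.1068

-0.1068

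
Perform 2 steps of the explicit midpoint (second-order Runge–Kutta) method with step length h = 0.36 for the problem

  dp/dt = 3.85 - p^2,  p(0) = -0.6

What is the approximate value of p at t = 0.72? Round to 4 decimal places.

1.4984

Midpoint: k1 = f(t_n, p_n); k2 = f(t_n + h/2, p_n + (h/2)·k1); p_{n+1} = p_n + h·k2.
t=0.000000, p=-0.600000:
  k1 = f(0.000000, -0.600000) = 3.490000
  k2 = f(0.180000, 0.028200) = 3.849205
  p ← -0.600000 + 0.36·3.849205 = 0.785714
t=0.360000, p=0.785714:
  k1 = f(0.360000, 0.785714) = 3.232654
  k2 = f(0.540000, 1.367591) = 1.979694
  p ← 0.785714 + 0.36·1.979694 = 1.498403
p(0.72) ≈ 1.4984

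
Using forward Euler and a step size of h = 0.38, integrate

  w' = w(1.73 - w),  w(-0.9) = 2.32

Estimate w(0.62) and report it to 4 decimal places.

1.7325

Euler: w_{n+1} = w_n + h·f(x_n, w_n).
x=-0.900000, w=2.320000: f=-1.368800 → w ← 2.320000 + 0.38·(-1.368800) = 1.799856
x=-0.520000, w=1.799856: f=-0.125731 → w ← 1.799856 + 0.38·(-0.125731) = 1.752078
x=-0.140000, w=1.752078: f=-0.038683 → w ← 1.752078 + 0.38·(-0.038683) = 1.737379
x=0.240000, w=1.737379: f=-0.012820 → w ← 1.737379 + 0.38·(-0.012820) = 1.732507
w(0.62) ≈ 1.7325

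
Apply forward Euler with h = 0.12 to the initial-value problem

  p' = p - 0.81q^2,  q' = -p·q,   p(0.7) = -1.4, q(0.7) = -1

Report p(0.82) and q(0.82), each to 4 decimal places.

-1.6652, -1.1680

Euler on (p,q): p_{n+1} = p_n + h·p', q_{n+1} = q_n + h·q'.
0.700000: (-1.400000, -1.000000); f=(-2.210000, -1.400000) → (-1.665200, -1.168000)
(p(0.82), q(0.82)) ≈ (-1.6652, -1.1680)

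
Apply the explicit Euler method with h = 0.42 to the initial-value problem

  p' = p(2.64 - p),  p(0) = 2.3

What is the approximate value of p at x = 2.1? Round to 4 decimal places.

Euler: p_{n+1} = p_n + h·f(x_n, p_n).
x=0.000000, p=2.300000: f=0.782000 → p ← 2.300000 + 0.42·0.782000 = 2.628440
x=0.420000, p=2.628440: f=0.030385 → p ← 2.628440 + 0.42·0.030385 = 2.641202
x=0.840000, p=2.641202: f=-0.003174 → p ← 2.641202 + 0.42·(-0.003174) = 2.639869
x=1.260000, p=2.639869: f=0.000347 → p ← 2.639869 + 0.42·0.000347 = 2.640014
x=1.680000, p=2.640014: f=-0.000038 → p ← 2.640014 + 0.42·(-0.000038) = 2.639998
p(2.1) ≈ 2.6400

2.6400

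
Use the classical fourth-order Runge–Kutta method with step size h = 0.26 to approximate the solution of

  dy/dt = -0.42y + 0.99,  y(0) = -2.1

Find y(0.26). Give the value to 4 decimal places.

-1.6389

RK4: k1 = f(t_n, y_n); k2 = f(t_n + h/2, y_n + (h/2)·k1); k3 = f(t_n + h/2, y_n + (h/2)·k2); k4 = f(t_n + h, y_n + h·k3); y_{n+1} = y_n + (h/6)·(k1 + 2k2 + 2k3 + k4).
t=0.000000, y=-2.100000:
  k1 = f(0.000000, -2.100000) = 1.872000
  k2 = f(0.130000, -1.856640) = 1.769789
  k3 = f(0.130000, -1.869927) = 1.775370
  k4 = f(0.260000, -1.638404) = 1.678130
  y ← -2.100000 + (0.26/6)·(k1 + 2k2 + 2k3 + k4) = -1.638914
y(0.26) ≈ -1.6389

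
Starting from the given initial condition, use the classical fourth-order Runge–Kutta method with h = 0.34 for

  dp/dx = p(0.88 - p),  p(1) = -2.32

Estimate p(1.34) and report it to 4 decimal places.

-17.3405

RK4: k1 = f(x_n, p_n); k2 = f(x_n + h/2, p_n + (h/2)·k1); k3 = f(x_n + h/2, p_n + (h/2)·k2); k4 = f(x_n + h, p_n + h·k3); p_{n+1} = p_n + (h/6)·(k1 + 2k2 + 2k3 + k4).
x=1.000000, p=-2.320000:
  k1 = f(1.000000, -2.320000) = -7.424000
  k2 = f(1.170000, -3.582080) = -15.983528
  k3 = f(1.170000, -5.037200) = -29.806116
  k4 = f(1.340000, -12.454080) = -166.063687
  p ← -2.320000 + (0.34/6)·(k1 + 2k2 + 2k3 + k4) = -17.340462
p(1.34) ≈ -17.3405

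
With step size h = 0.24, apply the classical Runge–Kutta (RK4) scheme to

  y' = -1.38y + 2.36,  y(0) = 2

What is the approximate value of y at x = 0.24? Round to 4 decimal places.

1.9183

RK4: k1 = f(x_n, y_n); k2 = f(x_n + h/2, y_n + (h/2)·k1); k3 = f(x_n + h/2, y_n + (h/2)·k2); k4 = f(x_n + h, y_n + h·k3); y_{n+1} = y_n + (h/6)·(k1 + 2k2 + 2k3 + k4).
x=0.000000, y=2.000000:
  k1 = f(0.000000, 2.000000) = -0.400000
  k2 = f(0.120000, 1.952000) = -0.333760
  k3 = f(0.120000, 1.959949) = -0.344729
  k4 = f(0.240000, 1.917265) = -0.285826
  y ← 2.000000 + (0.24/6)·(k1 + 2k2 + 2k3 + k4) = 1.918288
y(0.24) ≈ 1.9183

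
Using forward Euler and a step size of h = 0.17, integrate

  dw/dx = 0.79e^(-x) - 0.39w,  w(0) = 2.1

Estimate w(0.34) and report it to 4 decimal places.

Euler: w_{n+1} = w_n + h·f(x_n, w_n).
x=0.000000, w=2.100000: f=-0.029000 → w ← 2.100000 + 0.17·(-0.029000) = 2.095070
x=0.170000, w=2.095070: f=-0.150582 → w ← 2.095070 + 0.17·(-0.150582) = 2.069471
w(0.34) ≈ 2.0695

2.0695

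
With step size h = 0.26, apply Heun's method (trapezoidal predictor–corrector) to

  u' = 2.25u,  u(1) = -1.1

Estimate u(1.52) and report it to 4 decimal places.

-3.3923

Heun: k1 = f(t_n, u_n); k2 = f(t_n + h, u_n + h·k1); u_{n+1} = u_n + (h/2)·(k1 + k2).
t=1.000000, u=-1.100000:
  k1 = f(1.000000, -1.100000) = -2.475000
  k2 = f(1.260000, -1.743500) = -3.922875
  u ← -1.100000 + (0.26/2)·(-2.475000 + (-3.922875)) = -1.931724
t=1.260000, u=-1.931724:
  k1 = f(1.260000, -1.931724) = -4.346378
  k2 = f(1.520000, -3.061782) = -6.889010
  u ← -1.931724 + (0.26/2)·(-4.346378 + (-6.889010)) = -3.392324
u(1.52) ≈ -3.3923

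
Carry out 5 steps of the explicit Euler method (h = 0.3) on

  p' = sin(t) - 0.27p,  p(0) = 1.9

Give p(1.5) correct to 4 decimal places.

1.9529

Euler: p_{n+1} = p_n + h·f(t_n, p_n).
t=0.000000, p=1.900000: f=-0.513000 → p ← 1.900000 + 0.3·(-0.513000) = 1.746100
t=0.300000, p=1.746100: f=-0.175927 → p ← 1.746100 + 0.3·(-0.175927) = 1.693322
t=0.600000, p=1.693322: f=0.107446 → p ← 1.693322 + 0.3·0.107446 = 1.725556
t=0.900000, p=1.725556: f=0.317427 → p ← 1.725556 + 0.3·0.317427 = 1.820784
t=1.200000, p=1.820784: f=0.440427 → p ← 1.820784 + 0.3·0.440427 = 1.952912
p(1.5) ≈ 1.9529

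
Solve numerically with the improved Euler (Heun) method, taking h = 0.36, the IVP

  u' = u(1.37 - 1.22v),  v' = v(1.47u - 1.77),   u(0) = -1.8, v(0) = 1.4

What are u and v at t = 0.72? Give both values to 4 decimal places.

Heun on (u,v): k1 = f(t_n, state_n); k2 = f(t_n + h, state_n + h·k1); state_{n+1} = state_n + (h/2)·(k1 + k2).
0.000000: (-1.800000, 1.400000)
  k1 = (0.608400, -6.182400)
  predictor → (-1.580976, -0.825664)
  k2 = (-3.758470, 3.380297)
  → (-2.367013, 0.895621)
0.360000: (-2.367013, 0.895621)
  k1 = (-0.656472, -4.701573)
  predictor → (-2.603342, -0.796945)
  k2 = (-6.097737, 4.460430)
  → (-3.582770, 0.852216)
(u(0.72), v(0.72)) ≈ (-3.5828, 0.8522)

-3.5828, 0.8522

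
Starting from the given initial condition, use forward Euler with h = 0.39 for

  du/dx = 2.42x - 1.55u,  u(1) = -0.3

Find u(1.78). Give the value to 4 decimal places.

Euler: u_{n+1} = u_n + h·f(x_n, u_n).
x=1.000000, u=-0.300000: f=2.885000 → u ← -0.300000 + 0.39·2.885000 = 0.825150
x=1.390000, u=0.825150: f=2.084817 → u ← 0.825150 + 0.39·2.084817 = 1.638229
u(1.78) ≈ 1.6382

1.6382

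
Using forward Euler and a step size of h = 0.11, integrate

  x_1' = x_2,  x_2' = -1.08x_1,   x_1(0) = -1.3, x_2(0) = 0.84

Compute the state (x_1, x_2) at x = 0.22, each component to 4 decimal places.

-1.0982, 1.1379

Euler on (x_1,x_2): x_1_{n+1} = x_1_n + h·x_1', x_2_{n+1} = x_2_n + h·x_2'.
0.000000: (-1.300000, 0.840000); f=(0.840000, 1.404000) → (-1.207600, 0.994440)
0.110000: (-1.207600, 0.994440); f=(0.994440, 1.304208) → (-1.098212, 1.137903)
(x_1(0.22), x_2(0.22)) ≈ (-1.0982, 1.1379)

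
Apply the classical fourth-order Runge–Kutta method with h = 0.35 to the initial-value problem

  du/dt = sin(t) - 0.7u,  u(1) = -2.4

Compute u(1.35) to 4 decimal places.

RK4: k1 = f(t_n, u_n); k2 = f(t_n + h/2, u_n + (h/2)·k1); k3 = f(t_n + h/2, u_n + (h/2)·k2); k4 = f(t_n + h, u_n + h·k3); u_{n+1} = u_n + (h/6)·(k1 + 2k2 + 2k3 + k4).
t=1.000000, u=-2.400000:
  k1 = f(1.000000, -2.400000) = 2.521471
  k2 = f(1.175000, -1.958743) = 2.293810
  k3 = f(1.175000, -1.998583) = 2.321698
  k4 = f(1.350000, -1.587406) = 2.086907
  u ← -2.400000 + (0.35/6)·(k1 + 2k2 + 2k3 + k4) = -1.592702
u(1.35) ≈ -1.5927

-1.5927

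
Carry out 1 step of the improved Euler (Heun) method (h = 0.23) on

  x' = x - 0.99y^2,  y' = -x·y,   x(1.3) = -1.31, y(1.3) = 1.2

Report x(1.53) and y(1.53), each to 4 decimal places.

Heun on (x,y): k1 = f(t_n, state_n); k2 = f(t_n + h, state_n + h·k1); state_{n+1} = state_n + (h/2)·(k1 + k2).
1.300000: (-1.310000, 1.200000)
  k1 = (-2.735600, 1.572000)
  predictor → (-1.939188, 1.561560)
  k2 = (-4.353273, 3.028158)
  → (-2.125220, 1.729018)
(x(1.53), y(1.53)) ≈ (-2.1252, 1.7290)

-2.1252, 1.7290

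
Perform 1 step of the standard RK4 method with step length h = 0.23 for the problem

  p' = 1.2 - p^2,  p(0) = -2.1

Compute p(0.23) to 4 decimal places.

RK4: k1 = f(s_n, p_n); k2 = f(s_n + h/2, p_n + (h/2)·k1); k3 = f(s_n + h/2, p_n + (h/2)·k2); k4 = f(s_n + h, p_n + h·k3); p_{n+1} = p_n + (h/6)·(k1 + 2k2 + 2k3 + k4).
s=0.000000, p=-2.100000:
  k1 = f(0.000000, -2.100000) = -3.210000
  k2 = f(0.115000, -2.469150) = -4.896702
  k3 = f(0.115000, -2.663121) = -5.892212
  k4 = f(0.230000, -3.455209) = -10.738467
  p ← -2.100000 + (0.23/6)·(k1 + 2k2 + 2k3 + k4) = -3.461841
p(0.23) ≈ -3.4618

-3.4618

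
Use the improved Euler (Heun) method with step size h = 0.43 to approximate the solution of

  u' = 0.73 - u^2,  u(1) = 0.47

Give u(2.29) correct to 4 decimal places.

0.7880

Heun: k1 = f(t_n, u_n); k2 = f(t_n + h, u_n + h·k1); u_{n+1} = u_n + (h/2)·(k1 + k2).
t=1.000000, u=0.470000:
  k1 = f(1.000000, 0.470000) = 0.509100
  k2 = f(1.430000, 0.688913) = 0.255399
  u ← 0.470000 + (0.43/2)·(0.509100 + 0.255399) = 0.634367
t=1.430000, u=0.634367:
  k1 = f(1.430000, 0.634367) = 0.327578
  k2 = f(1.860000, 0.775226) = 0.129025
  u ← 0.634367 + (0.43/2)·(0.327578 + 0.129025) = 0.732537
t=1.860000, u=0.732537:
  k1 = f(1.860000, 0.732537) = 0.193390
  k2 = f(2.290000, 0.815694) = 0.064643
  u ← 0.732537 + (0.43/2)·(0.193390 + 0.064643) = 0.788014
u(2.29) ≈ 0.7880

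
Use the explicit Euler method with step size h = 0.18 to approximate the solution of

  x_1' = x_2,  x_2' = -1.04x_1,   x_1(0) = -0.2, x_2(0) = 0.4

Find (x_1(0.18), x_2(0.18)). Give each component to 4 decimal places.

-0.1280, 0.4374

Euler on (x_1,x_2): x_1_{n+1} = x_1_n + h·x_1', x_2_{n+1} = x_2_n + h·x_2'.
0.000000: (-0.200000, 0.400000); f=(0.400000, 0.208000) → (-0.128000, 0.437440)
(x_1(0.18), x_2(0.18)) ≈ (-0.1280, 0.4374)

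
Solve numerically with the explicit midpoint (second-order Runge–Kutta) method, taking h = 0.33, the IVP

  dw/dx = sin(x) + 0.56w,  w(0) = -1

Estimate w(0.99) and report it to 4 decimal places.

Midpoint: k1 = f(x_n, w_n); k2 = f(x_n + h/2, w_n + (h/2)·k1); w_{n+1} = w_n + h·k2.
x=0.000000, w=-1.000000:
  k1 = f(0.000000, -1.000000) = -0.560000
  k2 = f(0.165000, -1.092400) = -0.447492
  w ← -1.000000 + 0.33·(-0.447492) = -1.147672
x=0.330000, w=-1.147672:
  k1 = f(0.330000, -1.147672) = -0.318653
  k2 = f(0.495000, -1.200250) = -0.197108
  w ← -1.147672 + 0.33·(-0.197108) = -1.212718
x=0.660000, w=-1.212718:
  k1 = f(0.660000, -1.212718) = -0.066005
  k2 = f(0.825000, -1.223609) = 0.049327
  w ← -1.212718 + 0.33·0.049327 = -1.196440
w(0.99) ≈ -1.1964

-1.1964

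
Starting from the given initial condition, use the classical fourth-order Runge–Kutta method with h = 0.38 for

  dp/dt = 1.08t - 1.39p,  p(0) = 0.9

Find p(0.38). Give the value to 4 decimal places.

0.5970

RK4: k1 = f(t_n, p_n); k2 = f(t_n + h/2, p_n + (h/2)·k1); k3 = f(t_n + h/2, p_n + (h/2)·k2); k4 = f(t_n + h, p_n + h·k3); p_{n+1} = p_n + (h/6)·(k1 + 2k2 + 2k3 + k4).
t=0.000000, p=0.900000:
  k1 = f(0.000000, 0.900000) = -1.251000
  k2 = f(0.190000, 0.662310) = -0.715411
  k3 = f(0.190000, 0.764072) = -0.856860
  k4 = f(0.380000, 0.574393) = -0.388007
  p ← 0.900000 + (0.38/6)·(k1 + 2k2 + 2k3 + k4) = 0.597042
p(0.38) ≈ 0.5970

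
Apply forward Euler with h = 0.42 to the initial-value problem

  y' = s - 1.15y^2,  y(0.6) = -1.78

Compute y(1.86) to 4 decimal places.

Euler: y_{n+1} = y_n + h·f(s_n, y_n).
s=0.600000, y=-1.780000: f=-3.043660 → y ← -1.780000 + 0.42·(-3.043660) = -3.058337
s=1.020000, y=-3.058337: f=-9.736440 → y ← -3.058337 + 0.42·(-9.736440) = -7.147642
s=1.440000, y=-7.147642: f=-57.312107 → y ← -7.147642 + 0.42·(-57.312107) = -31.218727
y(1.86) ≈ -31.2187

-31.2187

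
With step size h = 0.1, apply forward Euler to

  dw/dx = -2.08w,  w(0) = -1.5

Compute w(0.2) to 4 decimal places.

-0.9409

Euler: w_{n+1} = w_n + h·f(x_n, w_n).
x=0.000000, w=-1.500000: f=3.120000 → w ← -1.500000 + 0.1·3.120000 = -1.188000
x=0.100000, w=-1.188000: f=2.471040 → w ← -1.188000 + 0.1·2.471040 = -0.940896
w(0.2) ≈ -0.9409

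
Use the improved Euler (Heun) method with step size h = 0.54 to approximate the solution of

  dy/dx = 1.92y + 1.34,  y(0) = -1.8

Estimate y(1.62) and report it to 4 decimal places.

Heun: k1 = f(x_n, y_n); k2 = f(x_n + h, y_n + h·k1); y_{n+1} = y_n + (h/2)·(k1 + k2).
x=0.000000, y=-1.800000:
  k1 = f(0.000000, -1.800000) = -2.116000
  k2 = f(0.540000, -2.942640) = -4.309869
  y ← -1.800000 + (0.54/2)·(-2.116000 + (-4.309869)) = -3.534985
x=0.540000, y=-3.534985:
  k1 = f(0.540000, -3.534985) = -5.447170
  k2 = f(1.080000, -6.476457) = -11.094797
  y ← -3.534985 + (0.54/2)·(-5.447170 + (-11.094797)) = -8.001316
x=1.080000, y=-8.001316:
  k1 = f(1.080000, -8.001316) = -14.022526
  k2 = f(1.620000, -15.573480) = -28.561081
  y ← -8.001316 + (0.54/2)·(-14.022526 + (-28.561081)) = -19.498890
y(1.62) ≈ -19.4989

-19.4989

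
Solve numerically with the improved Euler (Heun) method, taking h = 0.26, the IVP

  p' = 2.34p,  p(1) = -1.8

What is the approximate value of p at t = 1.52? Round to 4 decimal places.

-5.7898

Heun: k1 = f(t_n, p_n); k2 = f(t_n + h, p_n + h·k1); p_{n+1} = p_n + (h/2)·(k1 + k2).
t=1.000000, p=-1.800000:
  k1 = f(1.000000, -1.800000) = -4.212000
  k2 = f(1.260000, -2.895120) = -6.774581
  p ← -1.800000 + (0.26/2)·(-4.212000 + (-6.774581)) = -3.228256
t=1.260000, p=-3.228256:
  k1 = f(1.260000, -3.228256) = -7.554118
  k2 = f(1.520000, -5.192326) = -12.150043
  p ← -3.228256 + (0.26/2)·(-7.554118 + (-12.150043)) = -5.789796
p(1.52) ≈ -5.7898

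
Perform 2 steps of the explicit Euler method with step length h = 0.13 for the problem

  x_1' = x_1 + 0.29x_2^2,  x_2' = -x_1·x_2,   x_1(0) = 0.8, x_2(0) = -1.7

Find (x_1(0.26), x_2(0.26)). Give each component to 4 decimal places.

1.2321, -1.3226

Euler on (x_1,x_2): x_1_{n+1} = x_1_n + h·x_1', x_2_{n+1} = x_2_n + h·x_2'.
0.000000: (0.800000, -1.700000); f=(1.638100, 1.360000) → (1.012953, -1.523200)
0.130000: (1.012953, -1.523200); f=(1.685793, 1.542930) → (1.232106, -1.322619)
(x_1(0.26), x_2(0.26)) ≈ (1.2321, -1.3226)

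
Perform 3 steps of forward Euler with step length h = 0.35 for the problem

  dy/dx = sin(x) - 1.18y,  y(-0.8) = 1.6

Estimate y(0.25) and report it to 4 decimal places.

Euler: y_{n+1} = y_n + h·f(x_n, y_n).
x=-0.800000, y=1.600000: f=-2.605356 → y ← 1.600000 + 0.35·(-2.605356) = 0.688125
x=-0.450000, y=0.688125: f=-1.246953 → y ← 0.688125 + 0.35·(-1.246953) = 0.251692
x=-0.100000, y=0.251692: f=-0.396830 → y ← 0.251692 + 0.35·(-0.396830) = 0.112801
y(0.25) ≈ 0.1128

0.1128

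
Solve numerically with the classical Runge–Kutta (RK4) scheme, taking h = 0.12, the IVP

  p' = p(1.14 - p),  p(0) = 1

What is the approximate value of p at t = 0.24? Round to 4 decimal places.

RK4: k1 = f(t_n, p_n); k2 = f(t_n + h/2, p_n + (h/2)·k1); k3 = f(t_n + h/2, p_n + (h/2)·k2); k4 = f(t_n + h, p_n + h·k3); p_{n+1} = p_n + (h/6)·(k1 + 2k2 + 2k3 + k4).
t=0.000000, p=1.000000:
  k1 = f(0.000000, 1.000000) = 0.140000
  k2 = f(0.060000, 1.008400) = 0.132705
  k3 = f(0.060000, 1.007962) = 0.133089
  k4 = f(0.120000, 1.015971) = 0.126010
  p ← 1.000000 + (0.12/6)·(k1 + 2k2 + 2k3 + k4) = 1.015952
t=0.120000, p=1.015952:
  k1 = f(0.120000, 1.015952) = 0.126027
  k2 = f(0.180000, 1.023514) = 0.119225
  k3 = f(0.180000, 1.023106) = 0.119595
  k4 = f(0.240000, 1.030303) = 0.113021
  p ← 1.015952 + (0.12/6)·(k1 + 2k2 + 2k3 + k4) = 1.030286
p(0.24) ≈ 1.0303

1.0303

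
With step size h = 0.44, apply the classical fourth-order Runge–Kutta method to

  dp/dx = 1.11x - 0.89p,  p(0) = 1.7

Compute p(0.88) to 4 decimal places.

RK4: k1 = f(x_n, p_n); k2 = f(x_n + h/2, p_n + (h/2)·k1); k3 = f(x_n + h/2, p_n + (h/2)·k2); k4 = f(x_n + h, p_n + h·k3); p_{n+1} = p_n + (h/6)·(k1 + 2k2 + 2k3 + k4).
x=0.000000, p=1.700000:
  k1 = f(0.000000, 1.700000) = -1.513000
  k2 = f(0.220000, 1.367140) = -0.972555
  k3 = f(0.220000, 1.486038) = -1.078374
  k4 = f(0.440000, 1.225516) = -0.602309
  p ← 1.700000 + (0.44/6)·(k1 + 2k2 + 2k3 + k4) = 1.244075
x=0.440000, p=1.244075:
  k1 = f(0.440000, 1.244075) = -0.618826
  k2 = f(0.660000, 1.107933) = -0.253460
  k3 = f(0.660000, 1.188313) = -0.324999
  k4 = f(0.880000, 1.101075) = -0.003157
  p ← 1.244075 + (0.44/6)·(k1 + 2k2 + 2k3 + k4) = 1.113622
p(0.88) ≈ 1.1136

1.1136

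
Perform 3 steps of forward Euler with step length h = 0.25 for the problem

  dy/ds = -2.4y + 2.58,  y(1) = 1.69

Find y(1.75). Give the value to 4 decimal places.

1.1144

Euler: y_{n+1} = y_n + h·f(s_n, y_n).
s=1.000000, y=1.690000: f=-1.476000 → y ← 1.690000 + 0.25·(-1.476000) = 1.321000
s=1.250000, y=1.321000: f=-0.590400 → y ← 1.321000 + 0.25·(-0.590400) = 1.173400
s=1.500000, y=1.173400: f=-0.236160 → y ← 1.173400 + 0.25·(-0.236160) = 1.114360
y(1.75) ≈ 1.1144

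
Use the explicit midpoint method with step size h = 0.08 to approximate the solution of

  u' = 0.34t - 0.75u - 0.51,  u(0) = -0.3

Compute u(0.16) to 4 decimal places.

-0.3387

Midpoint: k1 = f(t_n, u_n); k2 = f(t_n + h/2, u_n + (h/2)·k1); u_{n+1} = u_n + h·k2.
t=0.000000, u=-0.300000:
  k1 = f(0.000000, -0.300000) = -0.285000
  k2 = f(0.040000, -0.311400) = -0.262850
  u ← -0.300000 + 0.08·(-0.262850) = -0.321028
t=0.080000, u=-0.321028:
  k1 = f(0.080000, -0.321028) = -0.242029
  k2 = f(0.120000, -0.330709) = -0.221168
  u ← -0.321028 + 0.08·(-0.221168) = -0.338721
u(0.16) ≈ -0.3387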